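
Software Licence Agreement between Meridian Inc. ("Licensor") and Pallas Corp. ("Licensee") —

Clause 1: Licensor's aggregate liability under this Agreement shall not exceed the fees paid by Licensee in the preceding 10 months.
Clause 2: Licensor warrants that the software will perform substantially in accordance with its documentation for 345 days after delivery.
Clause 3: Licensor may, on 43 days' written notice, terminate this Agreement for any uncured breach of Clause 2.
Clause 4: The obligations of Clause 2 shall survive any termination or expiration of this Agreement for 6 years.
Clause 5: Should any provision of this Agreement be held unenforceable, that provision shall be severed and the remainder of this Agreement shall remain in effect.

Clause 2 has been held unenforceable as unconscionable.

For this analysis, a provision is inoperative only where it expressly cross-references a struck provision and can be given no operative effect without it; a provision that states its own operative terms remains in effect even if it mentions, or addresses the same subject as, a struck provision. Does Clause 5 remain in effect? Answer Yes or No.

Clause 2 is struck. Clause 3 has no operative effect of its own apart from Clause 2 and is therefore inoperative. Clause 4 operates only by reference to Clause 2, so it falls with Clause 2. Under the severability clause in Clause 5, the remaining provisions continue in force. That leaves Clause 1 and Clause 5 in effect. Clause 5 is among the surviving provisions, so the answer is yes.

Yes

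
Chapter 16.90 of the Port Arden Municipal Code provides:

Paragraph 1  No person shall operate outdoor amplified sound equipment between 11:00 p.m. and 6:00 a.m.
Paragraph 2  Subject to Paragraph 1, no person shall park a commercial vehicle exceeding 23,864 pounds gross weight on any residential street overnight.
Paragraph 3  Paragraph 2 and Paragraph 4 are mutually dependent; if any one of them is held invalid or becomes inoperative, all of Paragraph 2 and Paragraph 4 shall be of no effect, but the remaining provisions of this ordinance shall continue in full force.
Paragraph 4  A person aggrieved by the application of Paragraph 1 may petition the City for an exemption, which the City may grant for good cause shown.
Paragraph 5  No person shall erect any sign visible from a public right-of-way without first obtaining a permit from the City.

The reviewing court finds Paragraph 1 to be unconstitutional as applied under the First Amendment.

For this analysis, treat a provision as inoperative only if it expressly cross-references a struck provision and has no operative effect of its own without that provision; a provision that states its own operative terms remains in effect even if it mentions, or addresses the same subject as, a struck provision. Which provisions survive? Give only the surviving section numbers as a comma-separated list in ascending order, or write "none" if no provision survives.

3, 5

Paragraph 1 is struck. Paragraph 4 has no operative effect of its own apart from Paragraph 1 and is therefore inoperative. Paragraph 3 declares Paragraph 2 and Paragraph 4 mutually dependent; since one of them has fallen, all of them are of no effect. That brings down Paragraph 2 as well. The remainder continues in force under Paragraph 3. The provisions still in force are Paragraph 3 and Paragraph 5.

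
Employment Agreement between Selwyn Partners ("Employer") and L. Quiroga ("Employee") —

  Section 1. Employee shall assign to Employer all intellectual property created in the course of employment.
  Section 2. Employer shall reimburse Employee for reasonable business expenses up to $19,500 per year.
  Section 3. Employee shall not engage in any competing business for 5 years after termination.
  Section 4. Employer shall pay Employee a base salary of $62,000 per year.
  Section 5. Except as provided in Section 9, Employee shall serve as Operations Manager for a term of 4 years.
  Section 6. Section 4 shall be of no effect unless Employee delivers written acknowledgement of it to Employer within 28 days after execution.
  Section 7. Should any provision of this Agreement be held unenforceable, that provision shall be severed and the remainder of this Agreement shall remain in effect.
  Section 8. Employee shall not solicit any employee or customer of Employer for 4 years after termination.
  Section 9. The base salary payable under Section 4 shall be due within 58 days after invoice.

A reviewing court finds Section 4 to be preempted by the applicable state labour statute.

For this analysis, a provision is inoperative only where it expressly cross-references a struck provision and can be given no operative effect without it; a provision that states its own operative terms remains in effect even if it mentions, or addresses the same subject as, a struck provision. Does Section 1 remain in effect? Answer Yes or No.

Section 4 is struck. Section 6 has no operative effect of its own apart from Section 4 and is therefore inoperative. Section 9 operates only by reference to Section 4, so it falls with Section 4. Section 5 mentions Section 9 but its own obligation stands independently of Section 9, so Section 5 is not affected. Under the severability clause in Section 7, the remaining provisions continue in force. Section 1, Section 2, Section 3, Section 5, Section 7, and Section 8 remain in effect. Section 1 is among the surviving provisions, so the answer is yes.

Yes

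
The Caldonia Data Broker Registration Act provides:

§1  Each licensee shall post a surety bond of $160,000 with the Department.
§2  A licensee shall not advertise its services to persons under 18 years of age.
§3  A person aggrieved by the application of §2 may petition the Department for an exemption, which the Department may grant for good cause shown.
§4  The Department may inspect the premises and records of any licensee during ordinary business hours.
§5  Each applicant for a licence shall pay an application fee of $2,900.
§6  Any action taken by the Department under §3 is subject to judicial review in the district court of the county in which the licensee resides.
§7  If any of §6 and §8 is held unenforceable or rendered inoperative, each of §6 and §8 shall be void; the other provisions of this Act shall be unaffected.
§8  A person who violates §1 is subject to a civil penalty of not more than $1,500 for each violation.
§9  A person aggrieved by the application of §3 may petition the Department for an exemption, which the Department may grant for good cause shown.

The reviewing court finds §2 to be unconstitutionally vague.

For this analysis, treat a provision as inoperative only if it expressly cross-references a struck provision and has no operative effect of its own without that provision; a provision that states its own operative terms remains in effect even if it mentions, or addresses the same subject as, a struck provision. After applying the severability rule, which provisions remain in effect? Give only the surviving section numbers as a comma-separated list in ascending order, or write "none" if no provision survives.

1, 4, 5, 7

§2 is struck. §3 has no operative effect of its own apart from §2 and is therefore inoperative. §6 merely fixes the judicial-review right for §3; with §3 gone it has nothing to operate on and falls away. §9 operates only by reference to §3, so it falls with §3. §7 declares §6 and §8 mutually dependent; since one of them has fallen, all of them are of no effect. That brings down §8 as well. The remainder continues in force under §7. §1, §4, §5, and §7 remain in effect.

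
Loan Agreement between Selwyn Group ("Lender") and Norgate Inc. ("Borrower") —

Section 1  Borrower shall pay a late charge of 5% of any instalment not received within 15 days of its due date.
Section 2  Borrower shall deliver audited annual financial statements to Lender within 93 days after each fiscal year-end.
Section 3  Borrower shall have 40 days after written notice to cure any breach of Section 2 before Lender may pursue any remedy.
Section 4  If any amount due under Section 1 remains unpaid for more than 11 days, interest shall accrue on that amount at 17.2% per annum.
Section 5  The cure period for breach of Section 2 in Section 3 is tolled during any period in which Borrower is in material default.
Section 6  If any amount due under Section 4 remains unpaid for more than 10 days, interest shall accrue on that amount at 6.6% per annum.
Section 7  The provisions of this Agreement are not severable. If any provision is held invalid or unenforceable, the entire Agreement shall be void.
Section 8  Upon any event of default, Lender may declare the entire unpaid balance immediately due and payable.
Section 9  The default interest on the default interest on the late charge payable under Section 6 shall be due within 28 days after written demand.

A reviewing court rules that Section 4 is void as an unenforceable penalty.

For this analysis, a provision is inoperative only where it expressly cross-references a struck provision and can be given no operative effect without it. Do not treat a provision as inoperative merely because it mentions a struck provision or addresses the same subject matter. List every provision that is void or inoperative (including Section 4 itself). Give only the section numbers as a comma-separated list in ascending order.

1, 2, 3, 4, 5, 6, 7, 8, 9

Section 4 is struck. Section 6 does nothing except set the default interest on the default interest on the late charge by reference to Section 4; with Section 4 gone it has no independent effect and is inoperative. The whole of Section 9 is the payment deadline for the default interest on the default interest on the late charge, defined by reference to Section 6, so Section 9 cannot stand once Section 6 is removed. Section 7 provides that the Agreement is not severable, so the invalidity of any one provision voids the entire Agreement. No provision of the Agreement survives.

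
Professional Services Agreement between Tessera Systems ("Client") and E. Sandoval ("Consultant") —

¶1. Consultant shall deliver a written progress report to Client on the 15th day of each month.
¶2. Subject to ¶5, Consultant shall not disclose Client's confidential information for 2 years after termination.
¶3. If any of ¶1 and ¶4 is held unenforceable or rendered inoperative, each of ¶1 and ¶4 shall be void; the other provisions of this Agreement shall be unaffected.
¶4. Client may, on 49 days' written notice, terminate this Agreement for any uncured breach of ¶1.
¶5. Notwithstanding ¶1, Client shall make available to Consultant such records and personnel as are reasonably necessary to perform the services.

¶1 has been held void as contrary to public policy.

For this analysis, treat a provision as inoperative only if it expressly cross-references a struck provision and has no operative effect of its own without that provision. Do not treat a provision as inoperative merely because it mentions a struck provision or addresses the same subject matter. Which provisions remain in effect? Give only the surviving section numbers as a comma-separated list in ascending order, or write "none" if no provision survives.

¶1 is struck. ¶4 merely fixes the termination right for breach of ¶1; with ¶1 gone it has nothing to operate on and falls away. Although ¶5 refers to ¶1, its operative terms do not depend on ¶1, so it remains in effect. ¶3 declares ¶1 and ¶4 mutually dependent; since one of them has fallen, all of them are of no effect. The remainder continues in force under ¶3. The provisions still in force are ¶2, ¶3, and ¶5.

2, 3, 5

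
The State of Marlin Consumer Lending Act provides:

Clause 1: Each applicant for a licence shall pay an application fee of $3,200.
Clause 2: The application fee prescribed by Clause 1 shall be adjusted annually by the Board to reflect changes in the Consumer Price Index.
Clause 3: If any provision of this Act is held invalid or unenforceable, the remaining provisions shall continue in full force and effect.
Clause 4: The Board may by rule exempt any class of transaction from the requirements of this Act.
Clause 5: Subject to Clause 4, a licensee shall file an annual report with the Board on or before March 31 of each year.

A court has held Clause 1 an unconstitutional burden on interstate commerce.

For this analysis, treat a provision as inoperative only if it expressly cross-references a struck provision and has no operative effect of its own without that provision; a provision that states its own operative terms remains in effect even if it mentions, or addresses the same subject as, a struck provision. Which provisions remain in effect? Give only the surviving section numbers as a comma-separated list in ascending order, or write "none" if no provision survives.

3, 4, 5

Clause 1 is struck. The whole of Clause 2 is the indexation of the application fee, defined by reference to Clause 1, so Clause 2 cannot stand once Clause 1 is removed. Under the severability clause in Clause 3, the remaining provisions continue in force. That leaves Clause 3, Clause 4, and Clause 5 in effect.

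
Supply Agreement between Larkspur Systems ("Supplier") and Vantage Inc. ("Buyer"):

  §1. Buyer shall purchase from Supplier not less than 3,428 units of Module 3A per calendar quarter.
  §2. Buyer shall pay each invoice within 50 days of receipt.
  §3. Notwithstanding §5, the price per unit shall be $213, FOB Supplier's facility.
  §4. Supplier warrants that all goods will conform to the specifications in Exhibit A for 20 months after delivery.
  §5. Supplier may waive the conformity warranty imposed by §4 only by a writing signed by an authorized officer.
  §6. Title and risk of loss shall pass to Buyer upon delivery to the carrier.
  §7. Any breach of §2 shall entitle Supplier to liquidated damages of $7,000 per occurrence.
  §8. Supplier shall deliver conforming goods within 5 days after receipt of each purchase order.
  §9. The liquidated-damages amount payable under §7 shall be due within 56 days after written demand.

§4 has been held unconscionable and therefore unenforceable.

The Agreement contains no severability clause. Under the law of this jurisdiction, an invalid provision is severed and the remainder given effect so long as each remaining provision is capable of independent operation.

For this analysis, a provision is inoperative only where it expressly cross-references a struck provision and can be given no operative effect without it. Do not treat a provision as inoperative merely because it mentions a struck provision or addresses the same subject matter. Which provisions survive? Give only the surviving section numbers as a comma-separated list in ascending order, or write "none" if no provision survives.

§4 is struck. §5 has no operative effect of its own apart from §4 and is therefore inoperative. Although §3 refers to §5, its operative terms do not depend on §5, so it remains in effect. With no severability clause, the stated default rule severs what cannot stand and enforces each remaining provision that can operate on its own. That leaves §1, §2, §3, §6, §7, §8, and §9 in effect.

1, 2, 3, 6, 7, 8, 9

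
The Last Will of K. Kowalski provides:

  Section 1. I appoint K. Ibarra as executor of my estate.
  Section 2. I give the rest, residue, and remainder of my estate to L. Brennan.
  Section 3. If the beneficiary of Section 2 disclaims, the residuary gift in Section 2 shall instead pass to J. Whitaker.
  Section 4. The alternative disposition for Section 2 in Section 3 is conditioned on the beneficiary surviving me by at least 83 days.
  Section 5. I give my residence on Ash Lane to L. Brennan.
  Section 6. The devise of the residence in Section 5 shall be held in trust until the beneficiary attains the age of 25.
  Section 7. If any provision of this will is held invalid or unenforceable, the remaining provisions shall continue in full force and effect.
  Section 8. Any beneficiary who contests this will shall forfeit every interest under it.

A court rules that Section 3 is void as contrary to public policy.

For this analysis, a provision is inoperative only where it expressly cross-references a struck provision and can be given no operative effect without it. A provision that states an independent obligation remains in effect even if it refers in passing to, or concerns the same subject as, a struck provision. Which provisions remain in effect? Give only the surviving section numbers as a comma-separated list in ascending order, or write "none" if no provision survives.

Section 3 is struck. Section 4 has no operative effect of its own apart from Section 3 and is therefore inoperative. Section 7 is a severability clause and preserves every provision that can still be given independent effect. That leaves Section 1, Section 2, Section 5, Section 6, Section 7, and Section 8 in effect.

1, 2, 5, 6, 7, 8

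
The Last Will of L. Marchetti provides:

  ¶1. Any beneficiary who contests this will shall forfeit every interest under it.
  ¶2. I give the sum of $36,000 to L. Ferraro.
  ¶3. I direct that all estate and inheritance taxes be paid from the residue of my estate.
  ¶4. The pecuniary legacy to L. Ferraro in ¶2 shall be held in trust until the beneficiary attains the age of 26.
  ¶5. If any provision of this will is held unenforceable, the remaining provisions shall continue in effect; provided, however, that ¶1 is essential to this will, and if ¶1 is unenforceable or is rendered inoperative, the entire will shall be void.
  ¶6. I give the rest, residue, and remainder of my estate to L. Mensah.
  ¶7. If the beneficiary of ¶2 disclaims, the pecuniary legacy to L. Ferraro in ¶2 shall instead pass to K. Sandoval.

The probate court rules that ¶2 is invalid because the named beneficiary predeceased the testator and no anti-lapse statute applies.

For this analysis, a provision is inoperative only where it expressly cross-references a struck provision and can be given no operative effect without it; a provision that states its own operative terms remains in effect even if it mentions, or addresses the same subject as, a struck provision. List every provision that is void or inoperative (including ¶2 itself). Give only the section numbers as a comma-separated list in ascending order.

2, 4, 7

¶2 is struck. ¶4 merely fixes the trust for ¶2; with ¶2 gone it has nothing to operate on and falls away. ¶7 merely fixes the alternative disposition for ¶2; with ¶2 gone it has nothing to operate on and falls away. ¶5 makes ¶1 an essential term, but ¶1 is unaffected, so the severability proviso in ¶5 preserves the remaining provisions. The provisions still in force are ¶1, ¶3, ¶5, and ¶6.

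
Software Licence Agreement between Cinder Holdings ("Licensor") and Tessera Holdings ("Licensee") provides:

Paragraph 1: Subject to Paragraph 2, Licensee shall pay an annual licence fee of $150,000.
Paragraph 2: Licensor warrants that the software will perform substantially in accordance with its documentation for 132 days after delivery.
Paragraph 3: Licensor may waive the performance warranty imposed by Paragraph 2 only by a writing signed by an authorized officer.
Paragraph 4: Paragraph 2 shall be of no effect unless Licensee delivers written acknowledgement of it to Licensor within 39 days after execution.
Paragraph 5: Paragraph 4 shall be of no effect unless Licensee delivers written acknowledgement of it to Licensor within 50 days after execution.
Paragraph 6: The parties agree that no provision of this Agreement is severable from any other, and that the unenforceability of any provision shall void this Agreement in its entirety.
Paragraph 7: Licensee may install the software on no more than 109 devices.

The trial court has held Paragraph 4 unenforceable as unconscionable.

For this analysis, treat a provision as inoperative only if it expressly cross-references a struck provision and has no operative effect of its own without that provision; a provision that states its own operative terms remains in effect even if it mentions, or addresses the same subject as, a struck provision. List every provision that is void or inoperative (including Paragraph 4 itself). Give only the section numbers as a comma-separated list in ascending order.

1, 2, 3, 4, 5, 6, 7

Paragraph 4 is struck. The only function of Paragraph 5 is the acknowledgement condition for Paragraph 4, so it cannot stand once Paragraph 4 is removed. Paragraph 6 provides that the Agreement is not severable, so the invalidity of any one provision voids the entire Agreement. No provision of the Agreement survives.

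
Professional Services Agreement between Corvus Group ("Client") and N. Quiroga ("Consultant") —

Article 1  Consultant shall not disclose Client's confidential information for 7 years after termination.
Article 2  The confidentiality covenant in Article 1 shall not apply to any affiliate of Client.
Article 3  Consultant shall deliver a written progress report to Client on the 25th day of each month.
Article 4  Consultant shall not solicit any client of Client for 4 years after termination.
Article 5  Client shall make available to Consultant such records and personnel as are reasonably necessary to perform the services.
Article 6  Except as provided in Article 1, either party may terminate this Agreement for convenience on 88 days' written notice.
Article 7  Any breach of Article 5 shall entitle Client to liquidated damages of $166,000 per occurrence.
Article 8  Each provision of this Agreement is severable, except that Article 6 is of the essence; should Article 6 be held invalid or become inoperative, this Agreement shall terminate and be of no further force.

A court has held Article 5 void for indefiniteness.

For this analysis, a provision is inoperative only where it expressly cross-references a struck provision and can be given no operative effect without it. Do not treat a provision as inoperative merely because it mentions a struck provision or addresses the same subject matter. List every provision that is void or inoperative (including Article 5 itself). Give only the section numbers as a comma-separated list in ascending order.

5, 7

Article 5 is struck. Article 7 does nothing except set the liquidated-damages amount by reference to Article 5; with Article 5 gone it has no independent effect and is inoperative. Article 8 makes Article 6 an essential term, but Article 6 is unaffected, so the severability proviso in Article 8 preserves the remaining provisions. That leaves Article 1, Article 2, Article 3, Article 4, Article 6, and Article 8 in effect.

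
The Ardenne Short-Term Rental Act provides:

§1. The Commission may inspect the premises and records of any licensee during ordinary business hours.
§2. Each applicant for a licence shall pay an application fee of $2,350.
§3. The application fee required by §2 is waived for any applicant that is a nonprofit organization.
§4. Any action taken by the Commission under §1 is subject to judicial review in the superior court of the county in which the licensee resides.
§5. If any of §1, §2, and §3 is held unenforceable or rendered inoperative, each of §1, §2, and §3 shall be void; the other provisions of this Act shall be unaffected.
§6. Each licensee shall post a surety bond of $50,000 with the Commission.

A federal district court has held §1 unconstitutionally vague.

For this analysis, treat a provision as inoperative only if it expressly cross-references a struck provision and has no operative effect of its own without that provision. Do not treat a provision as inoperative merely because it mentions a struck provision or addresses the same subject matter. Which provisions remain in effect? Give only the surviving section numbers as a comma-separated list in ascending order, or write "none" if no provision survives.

5, 6

§1 is struck. §4 merely fixes the judicial-review right for §1; with §1 gone it has nothing to operate on and falls away. §5 declares §1, §2, and §3 mutually dependent; since one of them has fallen, all of them are of no effect. That brings down §2 and §3 as well. The remainder continues in force under §5. §5 and §6 remain in effect.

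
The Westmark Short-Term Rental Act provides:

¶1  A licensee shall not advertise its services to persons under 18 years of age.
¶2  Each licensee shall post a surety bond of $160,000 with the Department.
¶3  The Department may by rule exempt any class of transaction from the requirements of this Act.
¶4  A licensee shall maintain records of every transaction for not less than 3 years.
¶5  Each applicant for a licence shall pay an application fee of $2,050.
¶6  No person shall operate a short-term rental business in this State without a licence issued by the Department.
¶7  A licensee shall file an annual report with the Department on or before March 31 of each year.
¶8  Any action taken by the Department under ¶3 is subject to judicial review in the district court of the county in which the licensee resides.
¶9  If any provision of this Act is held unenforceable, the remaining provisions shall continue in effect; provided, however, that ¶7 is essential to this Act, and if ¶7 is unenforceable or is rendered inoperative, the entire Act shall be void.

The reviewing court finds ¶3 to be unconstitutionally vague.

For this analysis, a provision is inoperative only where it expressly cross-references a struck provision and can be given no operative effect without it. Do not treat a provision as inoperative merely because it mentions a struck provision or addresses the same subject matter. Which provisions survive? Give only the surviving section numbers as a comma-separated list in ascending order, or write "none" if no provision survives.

¶3 is struck. The only function of ¶8 is the judicial-review right for ¶3, so it cannot stand once ¶3 is removed. ¶9 makes ¶7 an essential term, but ¶7 is unaffected, so the severability proviso in ¶9 preserves the remaining provisions. That leaves ¶1, ¶2, ¶4, ¶5, ¶6, ¶7, and ¶9 in effect.

1, 2, 4, 5, 6, 7, 9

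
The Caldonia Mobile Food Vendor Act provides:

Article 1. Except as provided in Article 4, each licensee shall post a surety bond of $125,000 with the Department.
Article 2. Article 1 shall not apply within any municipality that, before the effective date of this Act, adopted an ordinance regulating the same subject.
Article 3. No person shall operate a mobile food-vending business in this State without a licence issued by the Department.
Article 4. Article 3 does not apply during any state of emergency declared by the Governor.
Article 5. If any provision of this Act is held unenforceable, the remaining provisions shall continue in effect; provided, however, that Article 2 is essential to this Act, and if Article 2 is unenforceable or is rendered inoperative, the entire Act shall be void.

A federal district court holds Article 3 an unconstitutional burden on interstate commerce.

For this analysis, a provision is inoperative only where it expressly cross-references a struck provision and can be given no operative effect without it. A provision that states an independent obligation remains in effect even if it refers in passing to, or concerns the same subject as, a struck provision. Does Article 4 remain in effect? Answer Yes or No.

No

Article 3 is struck. Article 4 has no operative effect of its own apart from Article 3 and is therefore inoperative. Although Article 1 refers to Article 4, its operative terms do not depend on Article 4, so it remains in effect. Article 5 makes Article 2 an essential term, but Article 2 is unaffected, so the severability proviso in Article 5 preserves the remaining provisions. The provisions still in force are Article 1, Article 2, and Article 5. Article 4 is among the inoperative provisions, so the answer is no.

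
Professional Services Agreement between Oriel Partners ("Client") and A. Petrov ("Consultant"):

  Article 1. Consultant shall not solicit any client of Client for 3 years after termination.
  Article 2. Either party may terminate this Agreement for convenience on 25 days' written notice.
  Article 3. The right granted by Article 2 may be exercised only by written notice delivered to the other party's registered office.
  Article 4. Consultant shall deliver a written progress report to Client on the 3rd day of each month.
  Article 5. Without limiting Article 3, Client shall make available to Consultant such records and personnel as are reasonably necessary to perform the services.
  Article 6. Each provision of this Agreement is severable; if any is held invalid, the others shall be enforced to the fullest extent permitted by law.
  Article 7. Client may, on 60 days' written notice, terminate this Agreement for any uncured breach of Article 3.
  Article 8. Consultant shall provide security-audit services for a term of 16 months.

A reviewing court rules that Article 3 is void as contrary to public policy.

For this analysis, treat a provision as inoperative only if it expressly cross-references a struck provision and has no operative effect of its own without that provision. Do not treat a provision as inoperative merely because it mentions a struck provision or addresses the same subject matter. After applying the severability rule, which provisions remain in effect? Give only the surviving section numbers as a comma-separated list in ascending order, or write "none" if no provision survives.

1, 2, 4, 5, 6, 8

Article 3 is struck. Article 7 has no operative effect of its own apart from Article 3 and is therefore inoperative. Article 5 mentions Article 3 but its own obligation stands independently of Article 3, so Article 5 is not affected. Article 6 is a severability clause and preserves every provision that can still be given independent effect. The provisions still in force are Article 1, Article 2, Article 4, Article 5, Article 6, and Article 8.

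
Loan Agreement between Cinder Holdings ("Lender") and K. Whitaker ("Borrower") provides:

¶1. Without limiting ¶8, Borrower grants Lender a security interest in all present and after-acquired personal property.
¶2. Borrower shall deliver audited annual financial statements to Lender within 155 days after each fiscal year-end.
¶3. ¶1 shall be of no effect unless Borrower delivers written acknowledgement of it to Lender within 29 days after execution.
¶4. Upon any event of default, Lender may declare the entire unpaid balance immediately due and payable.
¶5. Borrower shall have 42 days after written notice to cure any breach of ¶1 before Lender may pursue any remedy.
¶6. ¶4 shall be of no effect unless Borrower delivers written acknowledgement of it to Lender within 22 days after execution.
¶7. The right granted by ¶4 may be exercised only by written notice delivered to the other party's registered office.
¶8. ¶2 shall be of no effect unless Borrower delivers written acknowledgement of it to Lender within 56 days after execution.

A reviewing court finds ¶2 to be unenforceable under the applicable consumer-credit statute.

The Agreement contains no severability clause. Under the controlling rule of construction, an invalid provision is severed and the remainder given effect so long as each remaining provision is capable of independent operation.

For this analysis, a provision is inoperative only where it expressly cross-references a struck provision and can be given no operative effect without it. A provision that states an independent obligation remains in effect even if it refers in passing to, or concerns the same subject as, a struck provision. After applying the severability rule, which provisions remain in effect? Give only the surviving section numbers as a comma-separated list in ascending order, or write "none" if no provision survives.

1, 3, 4, 5, 6, 7

¶2 is struck. ¶8 merely fixes the acknowledgement condition for ¶2; with ¶2 gone it has nothing to operate on and falls away. Although ¶1 refers to ¶8, its operative terms do not depend on ¶8, so it remains in effect. With no severability clause, the stated default rule severs what cannot stand and enforces each remaining provision that can operate on its own. The provisions still in force are ¶1, ¶3, ¶4, ¶5, ¶6, and ¶7.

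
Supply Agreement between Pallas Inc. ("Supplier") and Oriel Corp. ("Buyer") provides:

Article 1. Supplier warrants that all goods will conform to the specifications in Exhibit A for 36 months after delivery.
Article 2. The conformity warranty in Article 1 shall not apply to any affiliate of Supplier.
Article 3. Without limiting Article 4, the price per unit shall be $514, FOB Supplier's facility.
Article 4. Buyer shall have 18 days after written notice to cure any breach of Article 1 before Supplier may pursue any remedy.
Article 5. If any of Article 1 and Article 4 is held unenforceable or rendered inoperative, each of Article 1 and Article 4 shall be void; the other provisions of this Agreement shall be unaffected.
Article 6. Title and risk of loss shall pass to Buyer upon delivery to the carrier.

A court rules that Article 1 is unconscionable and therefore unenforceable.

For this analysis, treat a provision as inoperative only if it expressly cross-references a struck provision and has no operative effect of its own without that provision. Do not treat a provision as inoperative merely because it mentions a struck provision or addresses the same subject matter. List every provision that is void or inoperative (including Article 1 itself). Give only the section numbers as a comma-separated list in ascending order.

1, 2, 4

Article 1 is struck. Article 2 does nothing except set the carve-out from the conformity warranty by reference to Article 1; with Article 1 gone it has no independent effect and is inoperative. The only function of Article 4 is the cure period for breach of Article 1, so it cannot stand once Article 1 is removed. Article 3 mentions Article 4 but its own obligation stands independently of Article 4, so Article 3 is not affected. Article 5 declares Article 1 and Article 4 mutually dependent; since one of them has fallen, all of them are of no effect. The remainder continues in force under Article 5. The provisions still in force are Article 3, Article 5, and Article 6.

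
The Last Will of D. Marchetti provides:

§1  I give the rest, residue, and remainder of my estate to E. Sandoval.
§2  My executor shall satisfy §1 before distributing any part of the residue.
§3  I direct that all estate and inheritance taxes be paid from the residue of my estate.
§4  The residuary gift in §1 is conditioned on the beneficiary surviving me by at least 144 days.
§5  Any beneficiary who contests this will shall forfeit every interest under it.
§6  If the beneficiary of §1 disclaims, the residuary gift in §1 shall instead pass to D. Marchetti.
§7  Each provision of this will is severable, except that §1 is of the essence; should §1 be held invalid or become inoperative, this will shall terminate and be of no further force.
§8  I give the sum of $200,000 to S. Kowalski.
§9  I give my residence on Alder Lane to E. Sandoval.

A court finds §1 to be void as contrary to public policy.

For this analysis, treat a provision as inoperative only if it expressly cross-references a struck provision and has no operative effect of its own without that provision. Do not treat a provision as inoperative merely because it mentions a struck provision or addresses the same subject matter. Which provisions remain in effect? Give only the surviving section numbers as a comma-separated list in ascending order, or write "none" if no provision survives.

none

§1 is struck. The only function of §2 is the priority direction for §1, so it cannot stand once §1 is removed. §4 operates only by reference to §1, so it falls with §1. §6 operates only by reference to §1, so it falls with §1. §7 makes §1 an essential term, and §1 is the provision held invalid; under §7, the entire will is therefore void. No provision of the will survives.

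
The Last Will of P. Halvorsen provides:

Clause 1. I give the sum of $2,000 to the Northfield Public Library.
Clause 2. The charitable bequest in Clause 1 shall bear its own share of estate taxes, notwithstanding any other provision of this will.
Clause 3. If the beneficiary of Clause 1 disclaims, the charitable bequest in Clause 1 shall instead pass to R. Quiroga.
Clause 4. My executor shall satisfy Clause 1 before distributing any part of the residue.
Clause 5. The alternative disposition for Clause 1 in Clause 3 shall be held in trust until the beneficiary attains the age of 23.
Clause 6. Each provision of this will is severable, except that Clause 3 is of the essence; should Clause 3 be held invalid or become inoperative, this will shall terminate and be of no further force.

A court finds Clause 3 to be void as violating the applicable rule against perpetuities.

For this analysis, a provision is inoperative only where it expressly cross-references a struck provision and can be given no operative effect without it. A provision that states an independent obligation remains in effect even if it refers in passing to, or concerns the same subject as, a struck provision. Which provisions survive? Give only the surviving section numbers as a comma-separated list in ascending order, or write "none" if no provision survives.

Clause 3 is struck. Clause 5 operates only by reference to Clause 3, so it falls with Clause 3. Clause 6 makes Clause 3 an essential term, and Clause 3 is the provision held invalid; under Clause 6, the entire will is therefore void. No provision of the will survives.

none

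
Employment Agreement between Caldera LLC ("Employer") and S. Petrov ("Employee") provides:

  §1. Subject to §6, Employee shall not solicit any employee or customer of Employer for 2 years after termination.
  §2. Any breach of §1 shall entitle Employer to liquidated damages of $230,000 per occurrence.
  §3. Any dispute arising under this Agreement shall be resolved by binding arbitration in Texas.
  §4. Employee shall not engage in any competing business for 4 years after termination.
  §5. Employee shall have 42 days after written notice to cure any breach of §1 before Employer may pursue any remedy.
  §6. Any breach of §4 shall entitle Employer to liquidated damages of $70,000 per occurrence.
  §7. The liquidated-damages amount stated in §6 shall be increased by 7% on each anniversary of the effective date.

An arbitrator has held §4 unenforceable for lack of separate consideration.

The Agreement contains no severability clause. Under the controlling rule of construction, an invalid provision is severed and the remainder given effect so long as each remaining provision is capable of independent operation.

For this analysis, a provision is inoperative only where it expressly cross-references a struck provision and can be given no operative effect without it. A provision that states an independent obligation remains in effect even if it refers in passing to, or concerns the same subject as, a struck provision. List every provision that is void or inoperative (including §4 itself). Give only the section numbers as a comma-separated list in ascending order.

4, 6, 7

§4 is struck. §6 operates only by reference to §4, so it falls with §4. §7 does nothing except set the escalation of the liquidated-damages amount by reference to §6; with §6 gone it has no independent effect and is inoperative. §1 mentions §6 but its own obligation stands independently of §6, so §1 is not affected. With no severability clause, the stated default rule severs what cannot stand and enforces each remaining provision that can operate on its own. That leaves §1, §2, §3, and §5 in effect.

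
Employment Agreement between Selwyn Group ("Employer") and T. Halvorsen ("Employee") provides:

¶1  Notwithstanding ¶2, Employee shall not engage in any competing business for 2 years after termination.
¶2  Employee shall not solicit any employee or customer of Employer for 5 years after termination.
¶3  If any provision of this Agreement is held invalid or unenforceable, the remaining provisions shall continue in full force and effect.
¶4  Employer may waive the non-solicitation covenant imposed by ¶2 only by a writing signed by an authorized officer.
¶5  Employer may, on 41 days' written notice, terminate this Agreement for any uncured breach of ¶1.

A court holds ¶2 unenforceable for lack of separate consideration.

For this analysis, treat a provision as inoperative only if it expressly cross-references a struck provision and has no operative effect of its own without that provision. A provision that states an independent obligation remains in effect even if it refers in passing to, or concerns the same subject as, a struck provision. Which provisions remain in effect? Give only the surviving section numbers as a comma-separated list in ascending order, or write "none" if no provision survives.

1, 3, 5

¶2 is struck. ¶4 merely fixes the waiver condition for ¶2; with ¶2 gone it has nothing to operate on and falls away. Although ¶1 refers to ¶2, its operative terms do not depend on ¶2, so it remains in effect. Under the severability clause in ¶3, the remaining provisions continue in force. That leaves ¶1, ¶3, and ¶5 in effect.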